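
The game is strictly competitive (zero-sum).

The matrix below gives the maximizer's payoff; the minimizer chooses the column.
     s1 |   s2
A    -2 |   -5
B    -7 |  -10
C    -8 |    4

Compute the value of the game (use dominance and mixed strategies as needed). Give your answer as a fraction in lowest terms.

Row B is strictly dominated by row A, so the maximizer never plays it.
The remaining 2×2 game on (A, C) × (s1, s2) has no saddle point. Let the maximizer play A with probability p; indifference gives −2p − 8(1−p) = −5p + 4(1−p), so p = 4/5.
Similarly the minimizer's optimal q on s1 is 3/5, and the value is -2·(3/5) + (-5)·(2/5) = -16/5.

-16/5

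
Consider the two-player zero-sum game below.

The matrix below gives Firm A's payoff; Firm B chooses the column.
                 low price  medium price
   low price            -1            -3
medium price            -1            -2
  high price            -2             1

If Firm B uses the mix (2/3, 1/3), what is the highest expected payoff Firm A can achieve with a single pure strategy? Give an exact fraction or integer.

-1

low price: (-1)·(2/3) + (-3)·(1/3) = -5/3.
medium price: (-1)·(2/3) + (-2)·(1/3) = -4/3.
high price: (-2)·(2/3) + (1)·(1/3) = -1.
The best pure response is high price with expected payoff -1.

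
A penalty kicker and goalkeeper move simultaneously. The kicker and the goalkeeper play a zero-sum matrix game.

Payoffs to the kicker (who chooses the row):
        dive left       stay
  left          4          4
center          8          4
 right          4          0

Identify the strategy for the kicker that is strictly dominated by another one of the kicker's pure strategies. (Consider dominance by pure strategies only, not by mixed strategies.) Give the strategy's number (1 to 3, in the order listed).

Compare right with center: 8 > 4, 4 > 0.
So center strictly dominates right for the kicker; right is strictly dominated.

3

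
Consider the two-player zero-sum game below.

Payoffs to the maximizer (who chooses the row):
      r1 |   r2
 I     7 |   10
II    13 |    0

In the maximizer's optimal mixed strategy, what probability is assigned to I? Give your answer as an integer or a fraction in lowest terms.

Row minima are 7 and 0, so the maximizer's maximin is 7; column maxima are 13 and 10, so the minimizer's minimax is 10. These differ, so the equilibrium is in mixed strategies.
Let the maximizer play I with probability p. The minimizer is indifferent when 7p + 13(1−p) = 10p, giving p = 13/16.

13/16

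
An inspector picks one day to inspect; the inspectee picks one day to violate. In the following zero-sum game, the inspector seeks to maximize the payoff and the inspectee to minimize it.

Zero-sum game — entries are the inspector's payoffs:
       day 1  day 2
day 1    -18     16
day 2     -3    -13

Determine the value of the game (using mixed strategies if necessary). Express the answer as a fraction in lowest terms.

Row minima are -18 and -13, so the inspector's maximin is -13; column maxima are -3 and 16, so the inspectee's minimax is -3. These differ, so the equilibrium is in mixed strategies.
Let the inspector play day 1 with probability p. The inspectee is indifferent when −18p − 3(1−p) = 16p − 13(1−p), giving p = 5/22.
Let the inspectee play day 1 with probability q. The inspector is indifferent when −18q + 16(1−q) = −3q − 13(1−q), giving q = 29/44.
The value is -18·(29/44) + (16)·(15/44) = -141/22.

-141/22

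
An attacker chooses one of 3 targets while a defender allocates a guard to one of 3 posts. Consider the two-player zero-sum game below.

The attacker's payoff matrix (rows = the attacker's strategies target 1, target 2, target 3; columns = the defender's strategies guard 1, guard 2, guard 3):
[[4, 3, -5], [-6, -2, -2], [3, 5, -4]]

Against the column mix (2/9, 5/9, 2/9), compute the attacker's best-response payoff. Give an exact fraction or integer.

target 1: (4)·(2/9) + (3)·(5/9) + (-5)·(2/9) = 13/9.
target 2: (-6)·(2/9) + (-2)·(5/9) + (-2)·(2/9) = -26/9.
target 3: (3)·(2/9) + (5)·(5/9) + (-4)·(2/9) = 23/9.
The best pure response is target 3 with expected payoff 23/9.

23/9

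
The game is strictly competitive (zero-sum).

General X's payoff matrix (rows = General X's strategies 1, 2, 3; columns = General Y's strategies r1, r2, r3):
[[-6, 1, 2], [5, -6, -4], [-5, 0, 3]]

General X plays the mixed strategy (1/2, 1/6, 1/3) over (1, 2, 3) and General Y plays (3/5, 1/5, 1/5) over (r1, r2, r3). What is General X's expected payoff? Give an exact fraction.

-32/15

Against (3/5, 1/5, 1/5), each row's expected payoff is 1: -3; 2: 1; 3: -12/5.
Taking the (1/2, 1/6, 1/3)-weighted average: (1/2)·(-3) + (1/6)·(1) + (1/3)·(-12/5) = -32/15.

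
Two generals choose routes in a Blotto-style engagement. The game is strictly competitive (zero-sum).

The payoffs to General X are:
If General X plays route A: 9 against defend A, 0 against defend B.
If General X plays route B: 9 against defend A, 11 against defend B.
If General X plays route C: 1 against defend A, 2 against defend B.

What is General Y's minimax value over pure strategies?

9

The worst case (largest entry) in each column is defend A: 9, defend B: 11.
The best (smallest) of these is 9.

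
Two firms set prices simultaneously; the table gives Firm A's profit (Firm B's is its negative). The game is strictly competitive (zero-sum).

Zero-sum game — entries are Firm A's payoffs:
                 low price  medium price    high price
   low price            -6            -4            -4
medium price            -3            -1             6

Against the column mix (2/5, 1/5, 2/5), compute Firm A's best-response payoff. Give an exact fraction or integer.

1

low price: (-6)·(2/5) + (-4)·(1/5) + (-4)·(2/5) = -24/5.
medium price: (-3)·(2/5) + (-1)·(1/5) + (6)·(2/5) = 1.
The best pure response is medium price with expected payoff 1.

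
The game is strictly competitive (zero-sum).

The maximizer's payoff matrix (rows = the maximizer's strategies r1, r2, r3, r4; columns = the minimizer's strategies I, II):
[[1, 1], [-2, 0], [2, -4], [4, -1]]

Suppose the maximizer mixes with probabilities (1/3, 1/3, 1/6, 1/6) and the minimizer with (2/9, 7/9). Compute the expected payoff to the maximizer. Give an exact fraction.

Against (2/9, 7/9), each row's expected payoff is r1: 1; r2: -4/9; r3: -8/3; r4: 1/9.
Taking the (1/3, 1/3, 1/6, 1/6)-weighted average: (1/3)·(1) + (1/3)·(-4/9) + (1/6)·(-8/3) + (1/6)·(1/9) = -13/54.

-13/54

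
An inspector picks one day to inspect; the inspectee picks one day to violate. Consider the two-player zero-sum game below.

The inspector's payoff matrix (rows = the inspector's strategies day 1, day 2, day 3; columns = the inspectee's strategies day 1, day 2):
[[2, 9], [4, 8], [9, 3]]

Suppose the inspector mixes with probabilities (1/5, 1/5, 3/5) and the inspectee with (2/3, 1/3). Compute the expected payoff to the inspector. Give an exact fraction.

92/15

Against (2/3, 1/3), each row's expected payoff is day 1: 13/3; day 2: 16/3; day 3: 7.
Taking the (1/5, 1/5, 3/5)-weighted average: (1/5)·(13/3) + (1/5)·(16/3) + (3/5)·(7) = 92/15.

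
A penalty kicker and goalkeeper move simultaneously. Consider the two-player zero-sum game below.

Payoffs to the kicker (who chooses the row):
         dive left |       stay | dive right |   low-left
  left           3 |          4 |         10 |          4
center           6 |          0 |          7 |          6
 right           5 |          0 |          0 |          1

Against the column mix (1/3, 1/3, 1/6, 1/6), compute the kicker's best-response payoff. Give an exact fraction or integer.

left: (3)·(1/3) + (4)·(1/3) + (10)·(1/6) + (4)·(1/6) = 14/3.
center: (6)·(1/3) + (0)·(1/3) + (7)·(1/6) + (6)·(1/6) = 25/6.
right: (5)·(1/3) + (0)·(1/3) + (0)·(1/6) + (1)·(1/6) = 11/6.
The best pure response is left with expected payoff 14/3.

14/3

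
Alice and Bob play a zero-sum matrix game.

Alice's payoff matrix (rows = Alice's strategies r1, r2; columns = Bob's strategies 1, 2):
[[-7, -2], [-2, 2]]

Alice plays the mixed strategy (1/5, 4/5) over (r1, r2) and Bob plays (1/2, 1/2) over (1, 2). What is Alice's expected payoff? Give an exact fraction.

-9/10

Against (1/2, 1/2), each row's expected payoff is r1: -9/2; r2: 0.
Taking the (1/5, 4/5)-weighted average: (1/5)·(-9/2) + (4/5)·(0) = -9/10.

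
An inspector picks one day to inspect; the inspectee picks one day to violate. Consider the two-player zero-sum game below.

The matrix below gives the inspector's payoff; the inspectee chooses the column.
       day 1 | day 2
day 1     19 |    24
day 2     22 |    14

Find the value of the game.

Row minima are 19 and 14, so the inspector's maximin is 19; column maxima are 22 and 24, so the inspectee's minimax is 22. These differ, so the equilibrium is in mixed strategies.
Let the inspector play day 1 with probability p. The inspectee is indifferent when 19p + 22(1−p) = 24p + 14(1−p), giving p = 8/13.
Let the inspectee play day 1 with probability q. The inspector is indifferent when 19q + 24(1−q) = 22q + 14(1−q), giving q = 10/13.
The value is 19·(10/13) + (24)·(3/13) = 262/13.

262/13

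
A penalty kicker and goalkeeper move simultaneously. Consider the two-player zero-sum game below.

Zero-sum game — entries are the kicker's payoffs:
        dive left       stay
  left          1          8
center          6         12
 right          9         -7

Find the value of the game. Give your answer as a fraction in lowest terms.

75/11

Row left is strictly dominated by row center, so the kicker never plays it.
The remaining 2×2 game on (center, right) × (dive left, stay) has no saddle point. Let the kicker play center with probability p; indifference gives 6p + 9(1−p) = 12p − 7(1−p), so p = 8/11.
Similarly the goalkeeper's optimal q on dive left is 19/22, and the value is 6·(19/22) + (12)·(3/22) = 75/11.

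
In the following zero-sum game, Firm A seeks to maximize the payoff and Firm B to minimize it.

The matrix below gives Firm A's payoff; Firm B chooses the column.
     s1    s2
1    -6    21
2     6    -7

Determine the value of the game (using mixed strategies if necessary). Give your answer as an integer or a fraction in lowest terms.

21/10

Row minima are -6 and -7, so Firm A's maximin is -6; column maxima are 6 and 21, so Firm B's minimax is 6. These differ, so the equilibrium is in mixed strategies.
Let Firm A play 1 with probability p. Firm B is indifferent when −6p + 6(1−p) = 21p − 7(1−p), giving p = 13/40.
Let Firm B play s1 with probability q. Firm A is indifferent when −6q + 21(1−q) = 6q − 7(1−q), giving q = 7/10.
The value is -6·(7/10) + (21)·(3/10) = 21/10.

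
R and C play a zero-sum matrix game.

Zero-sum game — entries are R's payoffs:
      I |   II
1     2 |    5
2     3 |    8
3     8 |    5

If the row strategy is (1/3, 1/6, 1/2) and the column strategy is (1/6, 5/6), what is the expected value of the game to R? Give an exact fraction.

Against (1/6, 5/6), each row's expected payoff is 1: 9/2; 2: 43/6; 3: 11/2.
Taking the (1/3, 1/6, 1/2)-weighted average: (1/3)·(9/2) + (1/6)·(43/6) + (1/2)·(11/2) = 49/9.

49/9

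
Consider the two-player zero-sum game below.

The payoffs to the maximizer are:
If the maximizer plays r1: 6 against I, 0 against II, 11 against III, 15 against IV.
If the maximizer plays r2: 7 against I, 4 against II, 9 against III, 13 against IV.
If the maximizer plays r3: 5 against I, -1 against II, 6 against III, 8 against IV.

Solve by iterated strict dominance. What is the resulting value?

Column IV is strictly dominated by I for the minimizer (6<15, 7<13, 5<8); eliminate IV.
Row r3 is strictly dominated by row r1 (6>5, 0>-1, 11>6); eliminate r3.
Column I is strictly dominated by II for the minimizer (0<6, 4<7); eliminate I.
Column III is strictly dominated by II for the minimizer (0<11, 4<9); eliminate III.
Row r1 is strictly dominated by row r2 (4>0); eliminate r1.
Only (r2, II) remains, with payoff 4.

4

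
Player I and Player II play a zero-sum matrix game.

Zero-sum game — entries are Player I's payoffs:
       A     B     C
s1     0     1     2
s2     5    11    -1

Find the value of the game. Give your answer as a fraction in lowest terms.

Column B is strictly dominated by A for Player II (it gives Player I more in every row).
The remaining 2×2 game on (s1, s2) × (A, C) has no saddle point. Let Player I play s1 with probability p; indifference gives 5(1−p) = 2p − (1−p), so p = 3/4.
Similarly Player II's optimal q on A is 3/8, and the value is 0·(3/8) + (2)·(5/8) = 5/4.

5/4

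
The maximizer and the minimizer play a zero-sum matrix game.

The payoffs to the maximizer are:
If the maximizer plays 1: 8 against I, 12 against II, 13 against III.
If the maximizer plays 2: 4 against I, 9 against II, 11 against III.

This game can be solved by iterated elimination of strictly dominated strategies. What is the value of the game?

Column III is strictly dominated by I for the minimizer (8<13, 4<11); eliminate III.
Column II is strictly dominated by I for the minimizer (8<12, 4<9); eliminate II.
Row 2 is strictly dominated by row 1 (8>4); eliminate 2.
Only (1, I) remains, with payoff 8.

8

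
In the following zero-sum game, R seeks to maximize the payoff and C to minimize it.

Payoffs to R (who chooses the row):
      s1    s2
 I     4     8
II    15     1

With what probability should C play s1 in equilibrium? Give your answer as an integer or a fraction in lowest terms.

Row minima are 4 and 1, so R's maximin is 4; column maxima are 15 and 8, so C's minimax is 8. These differ, so the equilibrium is in mixed strategies.
Let C play s1 with probability q. R is indifferent when 4q + 8(1−q) = 15q + (1−q), giving q = 7/18.

7/18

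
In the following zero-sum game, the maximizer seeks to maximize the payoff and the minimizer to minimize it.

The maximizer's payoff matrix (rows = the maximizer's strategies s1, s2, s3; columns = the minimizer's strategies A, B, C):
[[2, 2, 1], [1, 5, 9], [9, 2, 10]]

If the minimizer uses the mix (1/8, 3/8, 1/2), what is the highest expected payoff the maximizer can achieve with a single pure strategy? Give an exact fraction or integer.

s1: (2)·(1/8) + (2)·(3/8) + (1)·(1/2) = 3/2.
s2: (1)·(1/8) + (5)·(3/8) + (9)·(1/2) = 13/2.
s3: (9)·(1/8) + (2)·(3/8) + (10)·(1/2) = 55/8.
The best pure response is s3 with expected payoff 55/8.

55/8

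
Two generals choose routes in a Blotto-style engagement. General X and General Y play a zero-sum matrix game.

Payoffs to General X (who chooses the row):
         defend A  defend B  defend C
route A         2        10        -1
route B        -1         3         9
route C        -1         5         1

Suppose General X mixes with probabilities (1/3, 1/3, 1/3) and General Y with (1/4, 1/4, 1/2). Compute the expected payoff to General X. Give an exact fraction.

Against (1/4, 1/4, 1/2), each row's expected payoff is route A: 5/2; route B: 5; route C: 3/2.
Taking the (1/3, 1/3, 1/3)-weighted average: (1/3)·(5/2) + (1/3)·(5) + (1/3)·(3/2) = 3.

3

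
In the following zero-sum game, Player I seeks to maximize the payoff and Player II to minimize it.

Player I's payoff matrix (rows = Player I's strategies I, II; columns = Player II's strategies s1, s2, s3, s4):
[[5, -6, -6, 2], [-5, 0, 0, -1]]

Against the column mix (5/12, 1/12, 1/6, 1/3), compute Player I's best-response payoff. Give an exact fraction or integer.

I: (5)·(5/12) + (-6)·(1/12) + (-6)·(1/6) + (2)·(1/3) = 5/4.
II: (-5)·(5/12) + (0)·(1/12) + (0)·(1/6) + (-1)·(1/3) = -29/12.
The best pure response is I with expected payoff 5/4.

5/4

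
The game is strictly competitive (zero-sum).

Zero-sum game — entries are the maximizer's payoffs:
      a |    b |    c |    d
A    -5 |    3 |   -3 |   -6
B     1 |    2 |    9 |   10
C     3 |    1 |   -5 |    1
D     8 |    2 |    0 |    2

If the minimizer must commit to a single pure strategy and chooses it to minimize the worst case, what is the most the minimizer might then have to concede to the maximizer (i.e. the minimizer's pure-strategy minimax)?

The worst case (largest entry) in each column is a: 8, b: 3, c: 9, d: 10.
The best (smallest) of these is 3.

3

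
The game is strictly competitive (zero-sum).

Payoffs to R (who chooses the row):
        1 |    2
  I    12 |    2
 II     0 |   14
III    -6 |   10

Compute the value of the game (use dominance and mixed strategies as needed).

Row III is strictly dominated by row II, so R never plays it.
The remaining 2×2 game on (I, II) × (1, 2) has no saddle point. Let R play I with probability p; indifference gives 12p = 2p + 14(1−p), so p = 7/12.
Similarly C's optimal q on 1 is 1/2, and the value is 12·(1/2) + (2)·(1/2) = 7.

7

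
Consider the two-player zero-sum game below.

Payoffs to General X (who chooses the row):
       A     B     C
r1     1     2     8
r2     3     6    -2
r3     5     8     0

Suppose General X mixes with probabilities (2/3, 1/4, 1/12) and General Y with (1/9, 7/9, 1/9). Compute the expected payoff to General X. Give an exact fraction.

187/54

Against (1/9, 7/9, 1/9), each row's expected payoff is r1: 23/9; r2: 43/9; r3: 61/9.
Taking the (2/3, 1/4, 1/12)-weighted average: (2/3)·(23/9) + (1/4)·(43/9) + (1/12)·(61/9) = 187/54.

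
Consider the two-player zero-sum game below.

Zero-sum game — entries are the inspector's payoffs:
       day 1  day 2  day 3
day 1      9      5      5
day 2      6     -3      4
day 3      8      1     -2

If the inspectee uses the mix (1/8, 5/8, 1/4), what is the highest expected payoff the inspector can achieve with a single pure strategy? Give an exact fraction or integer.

day 1: (9)·(1/8) + (5)·(5/8) + (5)·(1/4) = 11/2.
day 2: (6)·(1/8) + (-3)·(5/8) + (4)·(1/4) = -1/8.
day 3: (8)·(1/8) + (1)·(5/8) + (-2)·(1/4) = 9/8.
The best pure response is day 1 with expected payoff 11/2.

11/2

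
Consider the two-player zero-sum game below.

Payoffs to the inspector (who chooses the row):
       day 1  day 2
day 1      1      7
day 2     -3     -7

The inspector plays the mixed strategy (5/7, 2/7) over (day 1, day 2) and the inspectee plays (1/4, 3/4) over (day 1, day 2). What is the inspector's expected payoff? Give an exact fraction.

Against (1/4, 3/4), each row's expected payoff is day 1: 11/2; day 2: -6.
Taking the (5/7, 2/7)-weighted average: (5/7)·(11/2) + (2/7)·(-6) = 31/14.

31/14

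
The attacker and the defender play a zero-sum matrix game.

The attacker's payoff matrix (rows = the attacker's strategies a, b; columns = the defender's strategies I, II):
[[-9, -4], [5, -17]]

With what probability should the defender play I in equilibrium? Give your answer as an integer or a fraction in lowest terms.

Row minima are -9 and -17, so the attacker's maximin is -9; column maxima are 5 and -4, so the defender's minimax is -4. These differ, so the equilibrium is in mixed strategies.
Let the defender play I with probability q. The attacker is indifferent when −9q − 4(1−q) = 5q − 17(1−q), giving q = 13/27.

13/27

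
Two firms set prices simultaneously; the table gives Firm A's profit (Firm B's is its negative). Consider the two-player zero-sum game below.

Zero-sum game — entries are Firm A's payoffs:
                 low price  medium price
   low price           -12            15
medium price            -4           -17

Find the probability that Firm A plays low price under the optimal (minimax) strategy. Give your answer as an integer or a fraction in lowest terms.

13/40

Row minima are -12 and -17, so Firm A's maximin is -12; column maxima are -4 and 15, so Firm B's minimax is -4. These differ, so the equilibrium is in mixed strategies.
Let Firm A play low price with probability p. Firm B is indifferent when −12p − 4(1−p) = 15p − 17(1−p), giving p = 13/40.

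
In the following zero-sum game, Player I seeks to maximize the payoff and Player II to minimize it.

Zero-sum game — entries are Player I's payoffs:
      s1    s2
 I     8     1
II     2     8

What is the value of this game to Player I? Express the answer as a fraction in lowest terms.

Row minima are 1 and 2, so Player I's maximin is 2; column maxima are 8 and 8, so Player II's minimax is 8. These differ, so the equilibrium is in mixed strategies.
Let Player I play I with probability p. Player II is indifferent when 8p + 2(1−p) = p + 8(1−p), giving p = 6/13.
Let Player II play s1 with probability q. Player I is indifferent when 8q + (1−q) = 2q + 8(1−q), giving q = 7/13.
The value is 8·(7/13) + (1)·(6/13) = 62/13.

62/13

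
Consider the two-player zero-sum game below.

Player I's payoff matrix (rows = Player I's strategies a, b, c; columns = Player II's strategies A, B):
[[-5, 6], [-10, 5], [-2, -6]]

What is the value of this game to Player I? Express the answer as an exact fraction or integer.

Row b is strictly dominated by row a, so Player I never plays it.
The remaining 2×2 game on (a, c) × (A, B) has no saddle point. Let Player I play a with probability p; indifference gives −5p − 2(1−p) = 6p − 6(1−p), so p = 4/15.
Similarly Player II's optimal q on A is 4/5, and the value is -5·(4/5) + (6)·(1/5) = -14/5.

-14/5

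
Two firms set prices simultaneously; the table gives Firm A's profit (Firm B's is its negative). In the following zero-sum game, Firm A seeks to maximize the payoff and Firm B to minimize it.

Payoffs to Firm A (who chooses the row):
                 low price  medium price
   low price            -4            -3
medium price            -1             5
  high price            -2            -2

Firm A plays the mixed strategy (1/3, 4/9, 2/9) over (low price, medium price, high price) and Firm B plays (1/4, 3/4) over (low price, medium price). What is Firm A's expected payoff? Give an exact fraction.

Against (1/4, 3/4), each row's expected payoff is low price: -13/4; medium price: 7/2; high price: -2.
Taking the (1/3, 4/9, 2/9)-weighted average: (1/3)·(-13/4) + (4/9)·(7/2) + (2/9)·(-2) = 1/36.

1/36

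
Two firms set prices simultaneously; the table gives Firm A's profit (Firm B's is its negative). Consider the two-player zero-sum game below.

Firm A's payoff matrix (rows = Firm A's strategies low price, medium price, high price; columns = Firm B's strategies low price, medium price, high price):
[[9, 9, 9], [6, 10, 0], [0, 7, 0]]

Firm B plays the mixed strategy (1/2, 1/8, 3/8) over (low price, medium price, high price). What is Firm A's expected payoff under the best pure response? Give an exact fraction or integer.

9

low price: (9)·(1/2) + (9)·(1/8) + (9)·(3/8) = 9.
medium price: (6)·(1/2) + (10)·(1/8) + (0)·(3/8) = 17/4.
high price: (0)·(1/2) + (7)·(1/8) + (0)·(3/8) = 7/8.
The best pure response is low price with expected payoff 9.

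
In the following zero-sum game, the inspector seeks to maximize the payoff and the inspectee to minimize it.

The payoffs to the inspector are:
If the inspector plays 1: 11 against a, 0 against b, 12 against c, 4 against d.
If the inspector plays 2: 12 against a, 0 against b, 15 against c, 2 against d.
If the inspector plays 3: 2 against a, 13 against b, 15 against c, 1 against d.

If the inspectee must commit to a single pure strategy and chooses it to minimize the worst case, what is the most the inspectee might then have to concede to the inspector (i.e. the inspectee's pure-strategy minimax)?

The worst case (largest entry) in each column is a: 12, b: 13, c: 15, d: 4.
The best (smallest) of these is 4.

4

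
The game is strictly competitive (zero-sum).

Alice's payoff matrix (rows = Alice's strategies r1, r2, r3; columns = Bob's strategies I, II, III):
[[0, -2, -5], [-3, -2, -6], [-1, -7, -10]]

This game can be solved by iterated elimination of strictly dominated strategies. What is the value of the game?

Column I is strictly dominated by III for Bob (-5<0, -6<-3, -10<-1); eliminate I.
Column II is strictly dominated by III for Bob (-5<-2, -6<-2, -10<-7); eliminate II.
Row r2 is strictly dominated by row r1 (-5>-6); eliminate r2.
Row r3 is strictly dominated by row r1 (-5>-10); eliminate r3.
Only (r1, III) remains, with payoff -5.

-5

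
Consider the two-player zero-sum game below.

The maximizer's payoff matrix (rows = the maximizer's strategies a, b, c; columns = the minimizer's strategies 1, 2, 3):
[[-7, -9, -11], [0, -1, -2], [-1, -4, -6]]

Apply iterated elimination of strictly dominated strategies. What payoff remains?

Row a is strictly dominated by row b (0>-7, -1>-9, -2>-11); eliminate a.
Column 1 is strictly dominated by 2 for the minimizer (-1<0, -4<-1); eliminate 1.
Column 2 is strictly dominated by 3 for the minimizer (-2<-1, -6<-4); eliminate 2.
Row c is strictly dominated by row b (-2>-6); eliminate c.
Only (b, 3) remains, with payoff -2.

-2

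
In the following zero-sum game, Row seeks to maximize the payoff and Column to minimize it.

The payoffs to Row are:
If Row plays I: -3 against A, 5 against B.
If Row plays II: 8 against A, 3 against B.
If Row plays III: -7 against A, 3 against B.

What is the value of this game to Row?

Row III is strictly dominated by row I, so Row never plays it.
The remaining 2×2 game on (I, II) × (A, B) has no saddle point. Let Row play I with probability p; indifference gives −3p + 8(1−p) = 5p + 3(1−p), so p = 5/13.
Similarly Column's optimal q on A is 2/13, and the value is -3·(2/13) + (5)·(11/13) = 49/13.

49/13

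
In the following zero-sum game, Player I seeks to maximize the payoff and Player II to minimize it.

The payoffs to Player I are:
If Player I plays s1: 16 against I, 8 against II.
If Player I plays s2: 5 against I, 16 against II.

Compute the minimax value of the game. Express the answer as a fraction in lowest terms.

216/19

Row minima are 8 and 5, so Player I's maximin is 8; column maxima are 16 and 16, so Player II's minimax is 16. These differ, so the equilibrium is in mixed strategies.
Let Player I play s1 with probability p. Player II is indifferent when 16p + 5(1−p) = 8p + 16(1−p), giving p = 11/19.
Let Player II play I with probability q. Player I is indifferent when 16q + 8(1−q) = 5q + 16(1−q), giving q = 8/19.
The value is 16·(8/19) + (8)·(11/19) = 216/19.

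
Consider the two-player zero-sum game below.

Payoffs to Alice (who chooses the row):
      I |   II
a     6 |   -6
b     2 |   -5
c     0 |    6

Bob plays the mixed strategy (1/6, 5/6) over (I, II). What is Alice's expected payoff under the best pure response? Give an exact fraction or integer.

a: (6)·(1/6) + (-6)·(5/6) = -4.
b: (2)·(1/6) + (-5)·(5/6) = -23/6.
c: (0)·(1/6) + (6)·(5/6) = 5.
The best pure response is c with expected payoff 5.

5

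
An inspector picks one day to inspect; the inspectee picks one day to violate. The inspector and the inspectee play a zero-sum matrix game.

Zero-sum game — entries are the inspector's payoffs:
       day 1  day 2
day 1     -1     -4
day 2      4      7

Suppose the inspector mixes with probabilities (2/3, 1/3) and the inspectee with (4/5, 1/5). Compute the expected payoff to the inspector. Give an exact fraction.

7/15

Against (4/5, 1/5), each row's expected payoff is day 1: -8/5; day 2: 23/5.
Taking the (2/3, 1/3)-weighted average: (2/3)·(-8/5) + (1/3)·(23/5) = 7/15.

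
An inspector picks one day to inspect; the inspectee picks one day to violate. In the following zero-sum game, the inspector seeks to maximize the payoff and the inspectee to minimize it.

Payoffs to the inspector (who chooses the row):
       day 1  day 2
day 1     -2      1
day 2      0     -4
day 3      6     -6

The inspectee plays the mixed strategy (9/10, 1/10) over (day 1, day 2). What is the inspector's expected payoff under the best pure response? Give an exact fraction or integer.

day 1: (-2)·(9/10) + (1)·(1/10) = -17/10.
day 2: (0)·(9/10) + (-4)·(1/10) = -2/5.
day 3: (6)·(9/10) + (-6)·(1/10) = 24/5.
The best pure response is day 3 with expected payoff 24/5.

24/5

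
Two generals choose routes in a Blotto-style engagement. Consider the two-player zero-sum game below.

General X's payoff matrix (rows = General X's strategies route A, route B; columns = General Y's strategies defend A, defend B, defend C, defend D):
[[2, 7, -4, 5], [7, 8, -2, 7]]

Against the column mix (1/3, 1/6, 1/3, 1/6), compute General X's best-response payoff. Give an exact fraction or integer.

route A: (2)·(1/3) + (7)·(1/6) + (-4)·(1/3) + (5)·(1/6) = 4/3.
route B: (7)·(1/3) + (8)·(1/6) + (-2)·(1/3) + (7)·(1/6) = 25/6.
The best pure response is route B with expected payoff 25/6.

25/6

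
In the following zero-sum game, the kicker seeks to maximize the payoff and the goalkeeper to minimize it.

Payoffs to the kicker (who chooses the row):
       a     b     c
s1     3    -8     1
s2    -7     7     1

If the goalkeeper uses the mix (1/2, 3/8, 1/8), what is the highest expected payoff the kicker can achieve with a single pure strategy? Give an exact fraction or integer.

s1: (3)·(1/2) + (-8)·(3/8) + (1)·(1/8) = -11/8.
s2: (-7)·(1/2) + (7)·(3/8) + (1)·(1/8) = -3/4.
The best pure response is s2 with expected payoff -3/4.

-3/4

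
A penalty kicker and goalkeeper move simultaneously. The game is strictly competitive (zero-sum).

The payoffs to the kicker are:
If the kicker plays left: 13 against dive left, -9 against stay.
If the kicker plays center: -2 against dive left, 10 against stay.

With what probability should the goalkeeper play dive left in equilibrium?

Row minima are -9 and -2, so the kicker's maximin is -2; column maxima are 13 and 10, so the goalkeeper's minimax is 10. These differ, so the equilibrium is in mixed strategies.
Let the goalkeeper play dive left with probability q. The kicker is indifferent when 13q − 9(1−q) = −2q + 10(1−q), giving q = 19/34.

19/34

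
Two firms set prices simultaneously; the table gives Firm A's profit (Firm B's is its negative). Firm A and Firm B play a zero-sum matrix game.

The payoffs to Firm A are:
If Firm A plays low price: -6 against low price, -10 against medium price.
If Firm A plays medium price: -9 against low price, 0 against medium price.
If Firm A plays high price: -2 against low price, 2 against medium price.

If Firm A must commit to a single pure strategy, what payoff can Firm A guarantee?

-2

The worst-case payoff for each row is low price: -10, medium price: -9, high price: -2.
The best of these is -2.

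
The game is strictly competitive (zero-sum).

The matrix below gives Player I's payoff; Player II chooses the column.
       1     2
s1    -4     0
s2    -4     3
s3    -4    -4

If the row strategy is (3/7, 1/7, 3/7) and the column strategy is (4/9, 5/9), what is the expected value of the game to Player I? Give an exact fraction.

Against (4/9, 5/9), each row's expected payoff is s1: -16/9; s2: -1/9; s3: -4.
Taking the (3/7, 1/7, 3/7)-weighted average: (3/7)·(-16/9) + (1/7)·(-1/9) + (3/7)·(-4) = -157/63.

-157/63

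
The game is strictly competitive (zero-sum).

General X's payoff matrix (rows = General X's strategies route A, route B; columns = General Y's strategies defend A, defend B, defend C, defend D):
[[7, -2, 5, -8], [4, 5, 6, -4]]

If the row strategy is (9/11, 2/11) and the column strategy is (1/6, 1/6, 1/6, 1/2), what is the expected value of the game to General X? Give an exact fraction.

Against (1/6, 1/6, 1/6, 1/2), each row's expected payoff is route A: -7/3; route B: 1/2.
Taking the (9/11, 2/11)-weighted average: (9/11)·(-7/3) + (2/11)·(1/2) = -20/11.

-20/11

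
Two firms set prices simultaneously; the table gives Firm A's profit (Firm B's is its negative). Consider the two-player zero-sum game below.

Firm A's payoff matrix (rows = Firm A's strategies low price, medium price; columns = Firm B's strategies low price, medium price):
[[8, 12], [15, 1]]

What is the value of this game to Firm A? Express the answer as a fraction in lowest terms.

Row minima are 8 and 1, so Firm A's maximin is 8; column maxima are 15 and 12, so Firm B's minimax is 12. These differ, so the equilibrium is in mixed strategies.
Let Firm A play low price with probability p. Firm B is indifferent when 8p + 15(1−p) = 12p + (1−p), giving p = 7/9.
Let Firm B play low price with probability q. Firm A is indifferent when 8q + 12(1−q) = 15q + (1−q), giving q = 11/18.
The value is 8·(11/18) + (12)·(7/18) = 86/9.

86/9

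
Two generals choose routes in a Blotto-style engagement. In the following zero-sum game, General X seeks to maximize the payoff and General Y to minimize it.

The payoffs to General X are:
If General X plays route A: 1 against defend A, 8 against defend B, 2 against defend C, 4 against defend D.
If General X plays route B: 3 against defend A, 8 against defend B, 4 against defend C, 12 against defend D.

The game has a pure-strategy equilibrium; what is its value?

3

Row minima: 1, 3 → General X's maximin is 3.
Column maxima: 3, 8, 4, 12 → General Y's minimax is 3.
They coincide at (route B, defend A), so the value is 3.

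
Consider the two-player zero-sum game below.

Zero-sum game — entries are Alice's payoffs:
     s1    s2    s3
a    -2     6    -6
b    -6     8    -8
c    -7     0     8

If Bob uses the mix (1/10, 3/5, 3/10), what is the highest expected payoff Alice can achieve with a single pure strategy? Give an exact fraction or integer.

9/5

a: (-2)·(1/10) + (6)·(3/5) + (-6)·(3/10) = 8/5.
b: (-6)·(1/10) + (8)·(3/5) + (-8)·(3/10) = 9/5.
c: (-7)·(1/10) + (0)·(3/5) + (8)·(3/10) = 17/10.
The best pure response is b with expected payoff 9/5.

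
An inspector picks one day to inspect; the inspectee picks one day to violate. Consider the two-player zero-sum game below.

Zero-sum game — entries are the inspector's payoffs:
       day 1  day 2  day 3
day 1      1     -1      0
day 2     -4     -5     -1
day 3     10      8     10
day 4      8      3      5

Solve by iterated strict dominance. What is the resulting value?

Row day 1 is strictly dominated by row day 3 (10>1, 8>-1, 10>0); eliminate day 1.
Row day 4 is strictly dominated by row day 3 (10>8, 8>3, 10>5); eliminate day 4.
Row day 2 is strictly dominated by row day 3 (10>-4, 8>-5, 10>-1); eliminate day 2.
Column day 1 is strictly dominated by day 2 for the inspectee (8<10); eliminate day 1.
Column day 3 is strictly dominated by day 2 for the inspectee (8<10); eliminate day 3.
Only (day 3, day 2) remains, with payoff 8.

8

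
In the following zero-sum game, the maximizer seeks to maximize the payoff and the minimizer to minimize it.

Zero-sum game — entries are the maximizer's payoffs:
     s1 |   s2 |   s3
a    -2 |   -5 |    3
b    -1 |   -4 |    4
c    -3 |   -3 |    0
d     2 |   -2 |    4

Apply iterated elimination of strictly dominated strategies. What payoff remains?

Row c is strictly dominated by row d (2>-3, -2>-3, 4>0); eliminate c.
Column s1 is strictly dominated by s2 for the minimizer (-5<-2, -4<-1, -2<2); eliminate s1.
Row a is strictly dominated by row b (-4>-5, 4>3); eliminate a.
Column s3 is strictly dominated by s2 for the minimizer (-4<4, -2<4); eliminate s3.
Row b is strictly dominated by row d (-2>-4); eliminate b.
Only (d, s2) remains, with payoff -2.

-2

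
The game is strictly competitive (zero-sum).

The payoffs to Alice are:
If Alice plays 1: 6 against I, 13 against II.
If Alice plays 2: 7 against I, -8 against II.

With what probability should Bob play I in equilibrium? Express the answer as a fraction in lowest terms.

Row minima are 6 and -8, so Alice's maximin is 6; column maxima are 7 and 13, so Bob's minimax is 7. These differ, so the equilibrium is in mixed strategies.
Let Bob play I with probability q. Alice is indifferent when 6q + 13(1−q) = 7q − 8(1−q), giving q = 21/22.

21/22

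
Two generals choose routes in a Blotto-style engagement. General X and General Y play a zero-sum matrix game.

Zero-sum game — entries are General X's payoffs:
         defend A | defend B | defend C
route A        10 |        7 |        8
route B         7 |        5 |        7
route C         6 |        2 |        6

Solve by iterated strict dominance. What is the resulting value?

Row route C is strictly dominated by row route A (10>6, 7>2, 8>6); eliminate route C.
Column defend C is strictly dominated by defend B for General Y (7<8, 5<7); eliminate defend C.
Column defend A is strictly dominated by defend B for General Y (7<10, 5<7); eliminate defend A.
Row route B is strictly dominated by row route A (7>5); eliminate route B.
Only (route A, defend B) remains, with payoff 7.

7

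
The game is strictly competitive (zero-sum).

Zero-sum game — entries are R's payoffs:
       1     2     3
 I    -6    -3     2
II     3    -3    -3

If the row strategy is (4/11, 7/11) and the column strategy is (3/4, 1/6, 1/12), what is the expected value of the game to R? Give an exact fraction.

Against (3/4, 1/6, 1/12), each row's expected payoff is I: -29/6; II: 3/2.
Taking the (4/11, 7/11)-weighted average: (4/11)·(-29/6) + (7/11)·(3/2) = -53/66.

-53/66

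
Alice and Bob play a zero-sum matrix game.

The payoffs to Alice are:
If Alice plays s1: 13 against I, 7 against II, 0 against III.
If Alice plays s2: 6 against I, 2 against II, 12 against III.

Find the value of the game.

Column I is strictly dominated by II for Bob (it gives Alice more in every row).
The remaining 2×2 game on (s1, s2) × (II, III) has no saddle point. Let Alice play s1 with probability p; indifference gives 7p + 2(1−p) = 12(1−p), so p = 10/17.
Similarly Bob's optimal q on II is 12/17, and the value is 7·(12/17) + (0)·(5/17) = 84/17.

84/17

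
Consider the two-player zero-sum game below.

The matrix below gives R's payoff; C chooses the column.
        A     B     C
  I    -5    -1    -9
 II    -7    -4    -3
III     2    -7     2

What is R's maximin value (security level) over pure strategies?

The worst-case payoff for each row is I: -9, II: -7, III: -7.
The best of these is -7.

-7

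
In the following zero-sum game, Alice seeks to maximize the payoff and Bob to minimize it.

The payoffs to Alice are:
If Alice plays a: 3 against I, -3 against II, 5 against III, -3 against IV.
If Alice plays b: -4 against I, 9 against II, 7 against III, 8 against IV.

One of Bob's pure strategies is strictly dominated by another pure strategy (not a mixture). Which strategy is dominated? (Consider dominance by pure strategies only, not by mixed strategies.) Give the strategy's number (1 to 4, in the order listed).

3

Bob prefers columns that give Alice less. Compare III with I: 3 < 5, -4 < 7.
So I strictly dominates III for Bob; III is strictly dominated.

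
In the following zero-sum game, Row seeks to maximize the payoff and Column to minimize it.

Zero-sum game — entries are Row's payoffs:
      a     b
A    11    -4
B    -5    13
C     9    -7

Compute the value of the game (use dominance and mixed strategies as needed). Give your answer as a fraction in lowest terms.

41/11

Row C is strictly dominated by row A, so Row never plays it.
The remaining 2×2 game on (A, B) × (a, b) has no saddle point. Let Row play A with probability p; indifference gives 11p − 5(1−p) = −4p + 13(1−p), so p = 6/11.
Similarly Column's optimal q on a is 17/33, and the value is 11·(17/33) + (-4)·(16/33) = 41/11.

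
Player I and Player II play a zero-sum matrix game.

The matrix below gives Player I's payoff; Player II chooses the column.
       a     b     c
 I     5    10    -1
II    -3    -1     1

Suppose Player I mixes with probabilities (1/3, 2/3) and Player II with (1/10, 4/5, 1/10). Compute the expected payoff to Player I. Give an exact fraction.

32/15

Against (1/10, 4/5, 1/10), each row's expected payoff is I: 42/5; II: -1.
Taking the (1/3, 2/3)-weighted average: (1/3)·(42/5) + (2/3)·(-1) = 32/15.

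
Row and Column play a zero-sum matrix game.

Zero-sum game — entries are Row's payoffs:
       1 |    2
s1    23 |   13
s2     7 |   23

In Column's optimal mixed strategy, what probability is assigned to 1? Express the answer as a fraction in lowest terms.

Row minima are 13 and 7, so Row's maximin is 13; column maxima are 23 and 23, so Column's minimax is 23. These differ, so the equilibrium is in mixed strategies.
Let Column play 1 with probability q. Row is indifferent when 23q + 13(1−q) = 7q + 23(1−q), giving q = 5/13.

5/13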